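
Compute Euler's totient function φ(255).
128

255 = 3 × 5 × 17
φ(n) = n × ∏(1 - 1/p) for each prime p dividing n
φ(255) = 255 × (1 - 1/3) × (1 - 1/5) × (1 - 1/17) = 128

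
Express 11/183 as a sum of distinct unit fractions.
1/17 + 1/778 + 1/2420358

Greedy algorithm:
11/183: ceiling(183/11) = 17, use 1/17
4/3111: ceiling(3111/4) = 778, use 1/778
1/2420358: ceiling(2420358/1) = 2420358, use 1/2420358
Result: 11/183 = 1/17 + 1/778 + 1/2420358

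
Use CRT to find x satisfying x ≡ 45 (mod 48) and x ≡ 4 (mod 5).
189

Using Chinese Remainder Theorem:
M = 48 × 5 = 240
M1 = 5, M2 = 48
y1 = 5^(-1) mod 48 = 29
y2 = 48^(-1) mod 5 = 2
x = (45×5×29 + 4×48×2) mod 240 = 189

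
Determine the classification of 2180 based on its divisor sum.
abundant

Proper divisors of 2180: sum = 1 + 2 + 4 + 5 + 10 + 20 + 109 + 218 + 436 + 545 + 1090 = 2440
Since 2440 > 2180, 2180 is abundant.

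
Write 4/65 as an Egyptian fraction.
1/17 + 1/369 + 1/203873 + 1/83128196385

Greedy algorithm:
4/65: ceiling(65/4) = 17, use 1/17
3/1105: ceiling(1105/3) = 369, use 1/369
2/407745: ceiling(407745/2) = 203873, use 1/203873
1/83128196385: ceiling(83128196385/1) = 83128196385, use 1/83128196385
Result: 4/65 = 1/17 + 1/369 + 1/203873 + 1/83128196385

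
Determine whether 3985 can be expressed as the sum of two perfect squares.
4² + 63² (a=4, b=63)

Factorization: 3985 = 5 × 797
By Fermat: n is sum of two squares iff every prime p ≡ 3 (mod 4) appears to even power.
All primes ≡ 3 (mod 4) appear to even power.
Search a = 0, 1, 2, … for 3985 - a² a perfect square: first hit at a = 4: 3985 - 16 = 3969 = 63².
3985 = 4² + 63² = 16 + 3969 ✓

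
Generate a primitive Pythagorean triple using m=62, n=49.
(1443, 6076, 6245)

Euclid's formula: a = m² - n², b = 2mn, c = m² + n²
m = 62, n = 49
a = 62² - 49² = 3844 - 2401 = 1443
b = 2 × 62 × 49 = 6076
c = 62² + 49² = 3844 + 2401 = 6245
Verification: 1443² + 6076² = 2082249 + 36917776 = 39000025 = 6245² ✓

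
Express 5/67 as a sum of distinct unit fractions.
1/14 + 1/313 + 1/293594

Greedy algorithm:
5/67: ceiling(67/5) = 14, use 1/14
3/938: ceiling(938/3) = 313, use 1/313
1/293594: ceiling(293594/1) = 293594, use 1/293594
Result: 5/67 = 1/14 + 1/313 + 1/293594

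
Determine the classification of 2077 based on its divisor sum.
deficient

Proper divisors of 2077: sum = 1 + 31 + 67 = 99
Since 99 < 2077, 2077 is deficient.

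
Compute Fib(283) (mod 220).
57

Matrix identity: Q^n = [[F_(n+1), F_n], [F_n, F_(n-1)]] with Q = [[1,1],[1,0]].
n = 283 = 100011011₂. Square-and-multiply, entries mod 220:
Q^1 = [[1,1],[1,0]]
Q^2 = (Q^1)² = [[2,1],[1,1]]
Q^4 = (Q^2)² = [[5,3],[3,2]]
Q^8 = (Q^4)² = [[34,21],[21,13]]
Q^17 = (Q^8)²·Q = [[164,57],[57,107]]
Q^35 = (Q^17)²·Q = [[52,5],[5,47]]
Q^70 = (Q^35)² = [[89,55],[55,34]]
Q^141 = (Q^70)²·Q = [[111,166],[166,165]]
Q^283 = (Q^141)²·Q = [[113,57],[57,56]]
F_283 mod 220 = Q^283[0][1] = 57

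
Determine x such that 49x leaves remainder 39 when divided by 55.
x ≡ 21 (mod 55)

gcd(49, 55) = 1, which divides 39, so solutions exist.
Find 49^(-1) mod 55 by the extended Euclidean algorithm:
55 = 1 × 49 + 6  ⟹  6 = (1)·55 + (-1)·49
49 = 8 × 6 + 1  ⟹  1 = (-8)·55 + (9)·49
So (9)·49 ≡ 1 (mod 55), i.e. 49^(-1) ≡ 9 (mod 55).
x ≡ 9 × 39 = 351 ≡ 21 (mod 55).
Check: 49 × 21 = 1029 ≡ 39 (mod 55).
Unique solution: x ≡ 21 (mod 55)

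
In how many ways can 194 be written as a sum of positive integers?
2366022741845

p(n) counts ways to write n as a sum of positive integers (order ignored).
Euler's pentagonal recurrence: p(k) = p(k-1) + p(k-2) - p(k-5) - p(k-7) + p(k-12) + p(k-15) - ... (offsets j(3j∓1)/2, signs ++--, p(0)=1, p(<0)=0).
DP table for k = 0..193: p(0)=1, p(1)=1, p(2)=2, p(3)=3, p(4)=5, p(5)=7, p(6)=11, p(7)=15, p(8)=22, p(9)=30, p(10)=42, p(11)=56, p(12)=77, p(13)=101, p(14)=135, p(15)=176, p(16)=231, p(17)=297, p(18)=385, p(19)=490, p(20)=627, p(21)=792, p(22)=1002, p(23)=1255, p(24)=1575, p(25)=1958, p(26)=2436, p(27)=3010, p(28)=3718, p(29)=4565, p(30)=5604, p(31)=6842, p(32)=8349, p(33)=10143, p(34)=12310, p(35)=14883, p(36)=17977, p(37)=21637, p(38)=26015, p(39)=31185, p(40)=37338, p(41)=44583, p(42)=53174, p(43)=63261, p(44)=75175, p(45)=89134, p(46)=105558, p(47)=124754, p(48)=147273, p(49)=173525, p(50)=204226, p(51)=239943, p(52)=281589, p(53)=329931, p(54)=386155, p(55)=451276, p(56)=526823, p(57)=614154, p(58)=715220, p(59)=831820, p(60)=966467, p(61)=1121505, p(62)=1300156, p(63)=1505499, p(64)=1741630, p(65)=2012558, p(66)=2323520, p(67)=2679689, p(68)=3087735, p(69)=3554345, p(70)=4087968, p(71)=4697205, p(72)=5392783, p(73)=6185689, p(74)=7089500, p(75)=8118264, p(76)=9289091, p(77)=10619863, p(78)=12132164, p(79)=13848650, p(80)=15796476, p(81)=18004327, p(82)=20506255, p(83)=23338469, p(84)=26543660, p(85)=30167357, p(86)=34262962, p(87)=38887673, p(88)=44108109, p(89)=49995925, p(90)=56634173, p(91)=64112359, p(92)=72533807, p(93)=82010177, p(94)=92669720, p(95)=104651419, p(96)=118114304, p(97)=133230930, p(98)=150198136, p(99)=169229875, p(100)=190569292, p(101)=214481126, p(102)=241265379, p(103)=271248950, p(104)=304801365, p(105)=342325709, p(106)=384276336, p(107)=431149389, p(108)=483502844, p(109)=541946240, p(110)=607163746, p(111)=679903203, p(112)=761002156, p(113)=851376628, p(114)=952050665, p(115)=1064144451, p(116)=1188908248, p(117)=1327710076, p(118)=1482074143, p(119)=1653668665, p(120)=1844349560, p(121)=2056148051, p(122)=2291320912, p(123)=2552338241, p(124)=2841940500, p(125)=3163127352, p(126)=3519222692, p(127)=3913864295, p(128)=4351078600, p(129)=4835271870, p(130)=5371315400, p(131)=5964539504, p(132)=6620830889, p(133)=7346629512, p(134)=8149040695, p(135)=9035836076, p(136)=10015581680, p(137)=11097645016, p(138)=12292341831, p(139)=13610949895, p(140)=15065878135, p(141)=16670689208, p(142)=18440293320, p(143)=20390982757, p(144)=22540654445, p(145)=24908858009, p(146)=27517052599, p(147)=30388671978, p(148)=33549419497, p(149)=37027355200, p(150)=40853235313, p(151)=45060624582, p(152)=49686288421, p(153)=54770336324, p(154)=60356673280, p(155)=66493182097, p(156)=73232243759, p(157)=80630964769, p(158)=88751778802, p(159)=97662728555, p(160)=107438159466, p(161)=118159068427, p(162)=129913904637, p(163)=142798995930, p(164)=156919475295, p(165)=172389800255, p(166)=189334822579, p(167)=207890420102, p(168)=228204732751, p(169)=250438925115, p(170)=274768617130, p(171)=301384802048, p(172)=330495499613, p(173)=362326859895, p(174)=397125074750, p(175)=435157697830, p(176)=476715857290, p(177)=522115831195, p(178)=571701605655, p(179)=625846753120, p(180)=684957390936, p(181)=749474411781, p(182)=819876908323, p(183)=896684817527, p(184)=980462880430, p(185)=1071823774337, p(186)=1171432692373, p(187)=1280011042268, p(188)=1398341745571, p(189)=1527273599625, p(190)=1667727404093, p(191)=1820701100652, p(192)=1987276856363, p(193)=2168627105469.
Final step: p(194) = p(193) + p(192) - p(189) - p(187) + p(182) + p(179) - p(172) - p(168) + p(159) + p(154) - p(143) - p(137) + p(124) + p(117) - p(102) - p(94) + p(77) + p(68) - p(49) - p(39) + p(18) + p(7)
= 2168627105469 + 1987276856363 - 1527273599625 - 1280011042268 + 819876908323 + 625846753120 - 330495499613 - 228204732751 + 97662728555 + 60356673280 - 20390982757 - 11097645016 + 2841940500 + 1327710076 - 241265379 - 92669720 + 10619863 + 3087735 - 173525 - 31185 + 385 + 15
= 2366022741845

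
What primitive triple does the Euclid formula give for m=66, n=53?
(1547, 6996, 7165)

Euclid's formula: a = m² - n², b = 2mn, c = m² + n²
m = 66, n = 53
a = 66² - 53² = 4356 - 2809 = 1547
b = 2 × 66 × 53 = 6996
c = 66² + 53² = 4356 + 2809 = 7165
Verification: 1547² + 6996² = 2393209 + 48944016 = 51337225 = 7165² ✓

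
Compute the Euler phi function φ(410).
160

410 = 2 × 5 × 41
φ(n) = n × ∏(1 - 1/p) for each prime p dividing n
φ(410) = 410 × (1 - 1/2) × (1 - 1/5) × (1 - 1/41) = 160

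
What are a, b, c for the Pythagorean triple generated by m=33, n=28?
(305, 1848, 1873)

Euclid's formula: a = m² - n², b = 2mn, c = m² + n²
m = 33, n = 28
a = 33² - 28² = 1089 - 784 = 305
b = 2 × 33 × 28 = 1848
c = 33² + 28² = 1089 + 784 = 1873
Verification: 305² + 1848² = 93025 + 3415104 = 3508129 = 1873² ✓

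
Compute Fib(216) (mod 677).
55

Matrix identity: Q^n = [[F_(n+1), F_n], [F_n, F_(n-1)]] with Q = [[1,1],[1,0]].
n = 216 = 11011000₂. Square-and-multiply, entries mod 677:
Q^1 = [[1,1],[1,0]]
Q^3 = (Q^1)²·Q = [[3,2],[2,1]]
Q^6 = (Q^3)² = [[13,8],[8,5]]
Q^13 = (Q^6)²·Q = [[377,233],[233,144]]
Q^27 = (Q^13)²·Q = [[298,88],[88,210]]
Q^54 = (Q^27)² = [[414,22],[22,392]]
Q^108 = (Q^54)² = [[599,130],[130,469]]
Q^216 = (Q^108)² = [[643,55],[55,588]]
F_216 mod 677 = Q^216[0][1] = 55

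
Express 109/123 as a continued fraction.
[0; 1, 7, 1, 3, 1, 2]

Euclidean algorithm steps:
109 = 0 × 123 + 109
123 = 1 × 109 + 14
109 = 7 × 14 + 11
14 = 1 × 11 + 3
11 = 3 × 3 + 2
3 = 1 × 2 + 1
2 = 2 × 1 + 0
Continued fraction: [0; 1, 7, 1, 3, 1, 2]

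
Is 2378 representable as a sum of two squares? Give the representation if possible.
13² + 47² (a=13, b=47)

Factorization: 2378 = 2 × 29 × 41
By Fermat: n is sum of two squares iff every prime p ≡ 3 (mod 4) appears to even power.
All primes ≡ 3 (mod 4) appear to even power.
Search a = 0, 1, 2, … for 2378 - a² a perfect square: first hit at a = 13: 2378 - 169 = 2209 = 47².
2378 = 13² + 47² = 169 + 2209 ✓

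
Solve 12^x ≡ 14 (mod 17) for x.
13

Baby-step giant-step with step n = ⌈√17⌉ = 5.
Baby steps 12^j mod 17 (j:value) for j=0..4: 0:1, 1:12, 2:8, 3:11, 4:13.
Giant-step multiplier: 12^(-5) ≡ 12^(16-5) = 12^11 ≡ 6 (mod 17).
Giant steps γ_i = 14·6^i mod 17: γ_0=14, γ_1=16, γ_2=11 (in table at j=3).
x = i·n + j = 2·5 + 3 = 13.
Check: 12^13 ≡ 14 (mod 17).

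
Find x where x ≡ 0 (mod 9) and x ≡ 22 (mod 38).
288

Using Chinese Remainder Theorem:
M = 9 × 38 = 342
M1 = 38, M2 = 9
y1 = 38^(-1) mod 9 = 5
y2 = 9^(-1) mod 38 = 17
x = (0×38×5 + 22×9×17) mod 342 = 288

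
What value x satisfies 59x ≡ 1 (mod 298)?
197

gcd(59, 298) = 1, so the inverse exists.
Extended Euclidean algorithm on (298, 59):
298 = 5 × 59 + 3  ⟹  3 = (1)·298 + (-5)·59
59 = 19 × 3 + 2  ⟹  2 = (-19)·298 + (96)·59
3 = 1 × 2 + 1  ⟹  1 = (20)·298 + (-101)·59
So (-101)·59 ≡ 1 (mod 298), i.e. 59^(-1) ≡ -101 ≡ 197 (mod 298).
Check: 59 × 197 = 11623 ≡ 1 (mod 298)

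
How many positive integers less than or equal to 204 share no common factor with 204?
64

204 = 2^2 × 3 × 17
φ(n) = n × ∏(1 - 1/p) for each prime p dividing n
φ(204) = 204 × (1 - 1/2) × (1 - 1/3) × (1 - 1/17) = 64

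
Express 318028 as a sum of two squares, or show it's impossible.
Not possible

Factorization: 318028 = 2^2 × 43^3
By Fermat: n is sum of two squares iff every prime p ≡ 3 (mod 4) appears to even power.
Prime(s) ≡ 3 (mod 4) with odd exponent: [(43, 3)]
Therefore 318028 cannot be expressed as a² + b².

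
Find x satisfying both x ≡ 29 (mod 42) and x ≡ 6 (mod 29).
1079

Using Chinese Remainder Theorem:
M = 42 × 29 = 1218
M1 = 29, M2 = 42
y1 = 29^(-1) mod 42 = 29
y2 = 42^(-1) mod 29 = 9
x = (29×29×29 + 6×42×9) mod 1218 = 1079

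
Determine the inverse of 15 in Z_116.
31

gcd(15, 116) = 1, so the inverse exists.
Extended Euclidean algorithm on (116, 15):
116 = 7 × 15 + 11  ⟹  11 = (1)·116 + (-7)·15
15 = 1 × 11 + 4  ⟹  4 = (-1)·116 + (8)·15
11 = 2 × 4 + 3  ⟹  3 = (3)·116 + (-23)·15
4 = 1 × 3 + 1  ⟹  1 = (-4)·116 + (31)·15
So (31)·15 ≡ 1 (mod 116), i.e. 15^(-1) ≡ 31 (mod 116).
Check: 15 × 31 = 465 ≡ 1 (mod 116)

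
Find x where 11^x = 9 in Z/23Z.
6

Baby-step giant-step with step n = ⌈√23⌉ = 5.
Baby steps 11^j mod 23 (j:value) for j=0..4: 0:1, 1:11, 2:6, 3:20, 4:13.
Giant-step multiplier: 11^(-5) ≡ 11^(22-5) = 11^17 ≡ 14 (mod 23).
Giant steps γ_i = 9·14^i mod 23: γ_0=9, γ_1=11 (in table at j=1).
x = i·n + j = 1·5 + 1 = 6.
Check: 11^6 ≡ 9 (mod 23).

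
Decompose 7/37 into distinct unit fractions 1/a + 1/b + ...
1/6 + 1/45 + 1/3330

Greedy algorithm:
7/37: ceiling(37/7) = 6, use 1/6
5/222: ceiling(222/5) = 45, use 1/45
1/3330: ceiling(3330/1) = 3330, use 1/3330
Result: 7/37 = 1/6 + 1/45 + 1/3330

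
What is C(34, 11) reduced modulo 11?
3

Using Lucas' theorem:
Write n=34 and k=11 in base 11:
n in base 11: [3, 1]
k in base 11: [1, 0]
C(34,11) mod 11 = ∏ C(n_i, k_i) mod 11
Digit binomials (mod 11): C(3,1) = 3; C(1,0) = 1
Product: 3 × 1 = 3 ≡ 3 (mod 11)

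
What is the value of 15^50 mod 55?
45

Repeated squaring. Binary of 50 = 110010.
15^1 ≡ 15 (mod 55); 15^2 ≡ 5 (mod 55); 15^4 ≡ 25 (mod 55); 15^8 ≡ 20 (mod 55); 15^16 ≡ 15 (mod 55); 15^32 ≡ 5 (mod 55)
15^50 = 15^2 × 15^16 × 15^32 ≡ 45 (mod 55)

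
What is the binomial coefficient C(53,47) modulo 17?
0

Using Lucas' theorem:
Write n=53 and k=47 in base 17:
n in base 17: [3, 2]
k in base 17: [2, 13]
C(53,47) mod 17 = ∏ C(n_i, k_i) mod 17
Digit binomials (mod 17): C(3,2) = 3; C(2,13) = 0 (k_i > n_i)
Product: 3 × 0 = 0 ≡ 0 (mod 17)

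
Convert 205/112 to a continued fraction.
[1; 1, 4, 1, 8, 2]

Euclidean algorithm steps:
205 = 1 × 112 + 93
112 = 1 × 93 + 19
93 = 4 × 19 + 17
19 = 1 × 17 + 2
17 = 8 × 2 + 1
2 = 2 × 1 + 0
Continued fraction: [1; 1, 4, 1, 8, 2]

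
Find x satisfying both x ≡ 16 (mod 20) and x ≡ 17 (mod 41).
796

Using Chinese Remainder Theorem:
M = 20 × 41 = 820
M1 = 41, M2 = 20
y1 = 41^(-1) mod 20 = 1
y2 = 20^(-1) mod 41 = 39
x = (16×41×1 + 17×20×39) mod 820 = 796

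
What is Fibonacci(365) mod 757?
509

Matrix identity: Q^n = [[F_(n+1), F_n], [F_n, F_(n-1)]] with Q = [[1,1],[1,0]].
n = 365 = 101101101₂. Square-and-multiply, entries mod 757:
Q^1 = [[1,1],[1,0]]
Q^2 = (Q^1)² = [[2,1],[1,1]]
Q^5 = (Q^2)²·Q = [[8,5],[5,3]]
Q^11 = (Q^5)²·Q = [[144,89],[89,55]]
Q^22 = (Q^11)² = [[648,300],[300,348]]
Q^45 = (Q^22)²·Q = [[228,443],[443,542]]
Q^91 = (Q^45)²·Q = [[397,694],[694,460]]
Q^182 = (Q^91)² = [[337,513],[513,581]]
Q^365 = (Q^182)²·Q = [[589,509],[509,80]]
F_365 mod 757 = Q^365[0][1] = 509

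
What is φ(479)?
478

479 = 479
φ(n) = n × ∏(1 - 1/p) for each prime p dividing n
φ(479) = 479 × (1 - 1/479) = 478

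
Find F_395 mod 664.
505

Matrix identity: Q^n = [[F_(n+1), F_n], [F_n, F_(n-1)]] with Q = [[1,1],[1,0]].
n = 395 = 110001011₂. Square-and-multiply, entries mod 664:
Q^1 = [[1,1],[1,0]]
Q^3 = (Q^1)²·Q = [[3,2],[2,1]]
Q^6 = (Q^3)² = [[13,8],[8,5]]
Q^12 = (Q^6)² = [[233,144],[144,89]]
Q^24 = (Q^12)² = [[657,552],[552,105]]
Q^49 = (Q^24)²·Q = [[289,641],[641,312]]
Q^98 = (Q^49)² = [[386,121],[121,265]]
Q^197 = (Q^98)²·Q = [[48,293],[293,419]]
Q^395 = (Q^197)²·Q = [[552,505],[505,47]]
F_395 mod 664 = Q^395[0][1] = 505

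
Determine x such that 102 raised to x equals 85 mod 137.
105

Baby-step giant-step with step n = ⌈√137⌉ = 12.
Baby steps 102^j mod 137 (j:value) for j=0..11: 0:1, 1:102, 2:129, 3:6, 4:64, 5:89, 6:36, 7:110, 8:123, 9:79, 10:112, 11:53.
Giant-step multiplier: 102^(-12) ≡ 102^(136-12) = 102^124 ≡ 87 (mod 137).
Giant steps γ_i = 85·87^i mod 137: γ_0=85, γ_1=134, γ_2=13, γ_3=35, γ_4=31, γ_5=94, γ_6=95, γ_7=45, γ_8=79 (in table at j=9).
x = i·n + j = 8·12 + 9 = 105.
Check: 102^105 ≡ 85 (mod 137).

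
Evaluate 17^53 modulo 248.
137

Repeated squaring. Binary of 53 = 110101.
17^1 ≡ 17 (mod 248); 17^2 ≡ 41 (mod 248); 17^4 ≡ 193 (mod 248); 17^8 ≡ 49 (mod 248); 17^16 ≡ 169 (mod 248); 17^32 ≡ 41 (mod 248)
17^53 = 17^1 × 17^4 × 17^16 × 17^32 ≡ 137 (mod 248)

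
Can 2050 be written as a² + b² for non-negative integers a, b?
5² + 45² (a=5, b=45)

Factorization: 2050 = 2 × 5^2 × 41
By Fermat: n is sum of two squares iff every prime p ≡ 3 (mod 4) appears to even power.
All primes ≡ 3 (mod 4) appear to even power.
Search a = 0, 1, 2, … for 2050 - a² a perfect square: first hit at a = 5: 2050 - 25 = 2025 = 45².
2050 = 5² + 45² = 25 + 2025 ✓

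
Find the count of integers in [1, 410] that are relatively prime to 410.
160

410 = 2 × 5 × 41
φ(n) = n × ∏(1 - 1/p) for each prime p dividing n
φ(410) = 410 × (1 - 1/2) × (1 - 1/5) × (1 - 1/41) = 160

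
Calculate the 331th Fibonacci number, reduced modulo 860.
669

Matrix identity: Q^n = [[F_(n+1), F_n], [F_n, F_(n-1)]] with Q = [[1,1],[1,0]].
n = 331 = 101001011₂. Square-and-multiply, entries mod 860:
Q^1 = [[1,1],[1,0]]
Q^2 = (Q^1)² = [[2,1],[1,1]]
Q^5 = (Q^2)²·Q = [[8,5],[5,3]]
Q^10 = (Q^5)² = [[89,55],[55,34]]
Q^20 = (Q^10)² = [[626,745],[745,741]]
Q^41 = (Q^20)²·Q = [[216,41],[41,175]]
Q^82 = (Q^41)² = [[177,551],[551,486]]
Q^165 = (Q^82)²·Q = [[203,390],[390,673]]
Q^331 = (Q^165)²·Q = [[29,669],[669,220]]
F_331 mod 860 = Q^331[0][1] = 669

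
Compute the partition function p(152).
49686288421

p(n) counts ways to write n as a sum of positive integers (order ignored).
Euler's pentagonal recurrence: p(k) = p(k-1) + p(k-2) - p(k-5) - p(k-7) + p(k-12) + p(k-15) - ... (offsets j(3j∓1)/2, signs ++--, p(0)=1, p(<0)=0).
DP table for k = 0..151: p(0)=1, p(1)=1, p(2)=2, p(3)=3, p(4)=5, p(5)=7, p(6)=11, p(7)=15, p(8)=22, p(9)=30, p(10)=42, p(11)=56, p(12)=77, p(13)=101, p(14)=135, p(15)=176, p(16)=231, p(17)=297, p(18)=385, p(19)=490, p(20)=627, p(21)=792, p(22)=1002, p(23)=1255, p(24)=1575, p(25)=1958, p(26)=2436, p(27)=3010, p(28)=3718, p(29)=4565, p(30)=5604, p(31)=6842, p(32)=8349, p(33)=10143, p(34)=12310, p(35)=14883, p(36)=17977, p(37)=21637, p(38)=26015, p(39)=31185, p(40)=37338, p(41)=44583, p(42)=53174, p(43)=63261, p(44)=75175, p(45)=89134, p(46)=105558, p(47)=124754, p(48)=147273, p(49)=173525, p(50)=204226, p(51)=239943, p(52)=281589, p(53)=329931, p(54)=386155, p(55)=451276, p(56)=526823, p(57)=614154, p(58)=715220, p(59)=831820, p(60)=966467, p(61)=1121505, p(62)=1300156, p(63)=1505499, p(64)=1741630, p(65)=2012558, p(66)=2323520, p(67)=2679689, p(68)=3087735, p(69)=3554345, p(70)=4087968, p(71)=4697205, p(72)=5392783, p(73)=6185689, p(74)=7089500, p(75)=8118264, p(76)=9289091, p(77)=10619863, p(78)=12132164, p(79)=13848650, p(80)=15796476, p(81)=18004327, p(82)=20506255, p(83)=23338469, p(84)=26543660, p(85)=30167357, p(86)=34262962, p(87)=38887673, p(88)=44108109, p(89)=49995925, p(90)=56634173, p(91)=64112359, p(92)=72533807, p(93)=82010177, p(94)=92669720, p(95)=104651419, p(96)=118114304, p(97)=133230930, p(98)=150198136, p(99)=169229875, p(100)=190569292, p(101)=214481126, p(102)=241265379, p(103)=271248950, p(104)=304801365, p(105)=342325709, p(106)=384276336, p(107)=431149389, p(108)=483502844, p(109)=541946240, p(110)=607163746, p(111)=679903203, p(112)=761002156, p(113)=851376628, p(114)=952050665, p(115)=1064144451, p(116)=1188908248, p(117)=1327710076, p(118)=1482074143, p(119)=1653668665, p(120)=1844349560, p(121)=2056148051, p(122)=2291320912, p(123)=2552338241, p(124)=2841940500, p(125)=3163127352, p(126)=3519222692, p(127)=3913864295, p(128)=4351078600, p(129)=4835271870, p(130)=5371315400, p(131)=5964539504, p(132)=6620830889, p(133)=7346629512, p(134)=8149040695, p(135)=9035836076, p(136)=10015581680, p(137)=11097645016, p(138)=12292341831, p(139)=13610949895, p(140)=15065878135, p(141)=16670689208, p(142)=18440293320, p(143)=20390982757, p(144)=22540654445, p(145)=24908858009, p(146)=27517052599, p(147)=30388671978, p(148)=33549419497, p(149)=37027355200, p(150)=40853235313, p(151)=45060624582.
Final step: p(152) = p(151) + p(150) - p(147) - p(145) + p(140) + p(137) - p(130) - p(126) + p(117) + p(112) - p(101) - p(95) + p(82) + p(75) - p(60) - p(52) + p(35) + p(26) - p(7)
= 45060624582 + 40853235313 - 30388671978 - 24908858009 + 15065878135 + 11097645016 - 5371315400 - 3519222692 + 1327710076 + 761002156 - 214481126 - 104651419 + 20506255 + 8118264 - 966467 - 281589 + 14883 + 2436 - 15
= 49686288421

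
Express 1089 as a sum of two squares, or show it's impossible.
0² + 33² (a=0, b=33)

Factorization: 1089 = 3^2 × 11^2
By Fermat: n is sum of two squares iff every prime p ≡ 3 (mod 4) appears to even power.
All primes ≡ 3 (mod 4) appear to even power.
Search a = 0, 1, 2, … for 1089 - a² a perfect square: first hit at a = 0: 1089 - 0 = 1089 = 33².
1089 = 0² + 33² = 0 + 1089 ✓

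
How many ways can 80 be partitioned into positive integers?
15796476

p(n) counts ways to write n as a sum of positive integers (order ignored).
Euler's pentagonal recurrence: p(k) = p(k-1) + p(k-2) - p(k-5) - p(k-7) + p(k-12) + p(k-15) - ... (offsets j(3j∓1)/2, signs ++--, p(0)=1, p(<0)=0).
DP table for k = 0..79: p(0)=1, p(1)=1, p(2)=2, p(3)=3, p(4)=5, p(5)=7, p(6)=11, p(7)=15, p(8)=22, p(9)=30, p(10)=42, p(11)=56, p(12)=77, p(13)=101, p(14)=135, p(15)=176, p(16)=231, p(17)=297, p(18)=385, p(19)=490, p(20)=627, p(21)=792, p(22)=1002, p(23)=1255, p(24)=1575, p(25)=1958, p(26)=2436, p(27)=3010, p(28)=3718, p(29)=4565, p(30)=5604, p(31)=6842, p(32)=8349, p(33)=10143, p(34)=12310, p(35)=14883, p(36)=17977, p(37)=21637, p(38)=26015, p(39)=31185, p(40)=37338, p(41)=44583, p(42)=53174, p(43)=63261, p(44)=75175, p(45)=89134, p(46)=105558, p(47)=124754, p(48)=147273, p(49)=173525, p(50)=204226, p(51)=239943, p(52)=281589, p(53)=329931, p(54)=386155, p(55)=451276, p(56)=526823, p(57)=614154, p(58)=715220, p(59)=831820, p(60)=966467, p(61)=1121505, p(62)=1300156, p(63)=1505499, p(64)=1741630, p(65)=2012558, p(66)=2323520, p(67)=2679689, p(68)=3087735, p(69)=3554345, p(70)=4087968, p(71)=4697205, p(72)=5392783, p(73)=6185689, p(74)=7089500, p(75)=8118264, p(76)=9289091, p(77)=10619863, p(78)=12132164, p(79)=13848650.
Final step: p(80) = p(79) + p(78) - p(75) - p(73) + p(68) + p(65) - p(58) - p(54) + p(45) + p(40) - p(29) - p(23) + p(10) + p(3)
= 13848650 + 12132164 - 8118264 - 6185689 + 3087735 + 2012558 - 715220 - 386155 + 89134 + 37338 - 4565 - 1255 + 42 + 3
= 15796476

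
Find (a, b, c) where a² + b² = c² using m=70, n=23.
(4371, 3220, 5429)

Euclid's formula: a = m² - n², b = 2mn, c = m² + n²
m = 70, n = 23
a = 70² - 23² = 4900 - 529 = 4371
b = 2 × 70 × 23 = 3220
c = 70² + 23² = 4900 + 529 = 5429
Verification: 4371² + 3220² = 19105641 + 10368400 = 29474041 = 5429² ✓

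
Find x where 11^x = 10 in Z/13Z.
10

Baby-step giant-step with step n = ⌈√13⌉ = 4.
Baby steps 11^j mod 13 (j:value) for j=0..3: 0:1, 1:11, 2:4, 3:5.
Giant-step multiplier: 11^(-4) ≡ 11^(12-4) = 11^8 ≡ 9 (mod 13).
Giant steps γ_i = 10·9^i mod 13: γ_0=10, γ_1=12, γ_2=4 (in table at j=2).
x = i·n + j = 2·4 + 2 = 10.
Check: 11^10 ≡ 10 (mod 13).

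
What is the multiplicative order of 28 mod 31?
15

31 is prime, so ord(28) divides φ(31) = 30.
Divisors of 30: 1, 2, 3, 5, 6, 10, 15, 30.
Repeated squaring: 28^1 ≡ 28, 28^2 ≡ 9, 28^4 ≡ 19, 28^8 ≡ 20, 28^16 ≡ 28 (mod 31).
Test 28^d mod 31 for each divisor d in increasing order:
28^1 ≡ 28
28^2 ≡ 9
28^3 = 28^2·28^1 ≡ 4
28^5 = 28^4·28^1 ≡ 5
28^6 = 28^4·28^2 ≡ 16
28^10 = 28^8·28^2 ≡ 25
28^15 = 28^8·28^4·28^2·28^1 ≡ 1  ← first divisor giving 1
The order is 15.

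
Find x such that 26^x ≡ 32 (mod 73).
64

Baby-step giant-step with step n = ⌈√73⌉ = 9.
Baby steps 26^j mod 73 (j:value) for j=0..8: 0:1, 1:26, 2:19, 3:56, 4:69, 5:42, 6:70, 7:68, 8:16.
Giant-step multiplier: 26^(-9) ≡ 26^(72-9) = 26^63 ≡ 63 (mod 73).
Giant steps γ_i = 32·63^i mod 73: γ_0=32, γ_1=45, γ_2=61, γ_3=47, γ_4=41, γ_5=28, γ_6=12, γ_7=26 (in table at j=1).
x = i·n + j = 7·9 + 1 = 64.
Check: 26^64 ≡ 32 (mod 73).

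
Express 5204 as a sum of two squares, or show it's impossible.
50² + 52² (a=50, b=52)

Factorization: 5204 = 2^2 × 1301
By Fermat: n is sum of two squares iff every prime p ≡ 3 (mod 4) appears to even power.
All primes ≡ 3 (mod 4) appear to even power.
Search a = 0, 1, 2, … for 5204 - a² a perfect square: first hit at a = 50: 5204 - 2500 = 2704 = 52².
5204 = 50² + 52² = 2500 + 2704 ✓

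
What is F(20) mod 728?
213

Matrix identity: Q^n = [[F_(n+1), F_n], [F_n, F_(n-1)]] with Q = [[1,1],[1,0]].
n = 20 = 10100₂. Square-and-multiply, entries mod 728:
Q^1 = [[1,1],[1,0]]
Q^2 = (Q^1)² = [[2,1],[1,1]]
Q^5 = (Q^2)²·Q = [[8,5],[5,3]]
Q^10 = (Q^5)² = [[89,55],[55,34]]
Q^20 = (Q^10)² = [[26,213],[213,541]]
F_20 mod 728 = Q^20[0][1] = 213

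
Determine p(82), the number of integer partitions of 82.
20506255

p(n) counts ways to write n as a sum of positive integers (order ignored).
Euler's pentagonal recurrence: p(k) = p(k-1) + p(k-2) - p(k-5) - p(k-7) + p(k-12) + p(k-15) - ... (offsets j(3j∓1)/2, signs ++--, p(0)=1, p(<0)=0).
DP table for k = 0..81: p(0)=1, p(1)=1, p(2)=2, p(3)=3, p(4)=5, p(5)=7, p(6)=11, p(7)=15, p(8)=22, p(9)=30, p(10)=42, p(11)=56, p(12)=77, p(13)=101, p(14)=135, p(15)=176, p(16)=231, p(17)=297, p(18)=385, p(19)=490, p(20)=627, p(21)=792, p(22)=1002, p(23)=1255, p(24)=1575, p(25)=1958, p(26)=2436, p(27)=3010, p(28)=3718, p(29)=4565, p(30)=5604, p(31)=6842, p(32)=8349, p(33)=10143, p(34)=12310, p(35)=14883, p(36)=17977, p(37)=21637, p(38)=26015, p(39)=31185, p(40)=37338, p(41)=44583, p(42)=53174, p(43)=63261, p(44)=75175, p(45)=89134, p(46)=105558, p(47)=124754, p(48)=147273, p(49)=173525, p(50)=204226, p(51)=239943, p(52)=281589, p(53)=329931, p(54)=386155, p(55)=451276, p(56)=526823, p(57)=614154, p(58)=715220, p(59)=831820, p(60)=966467, p(61)=1121505, p(62)=1300156, p(63)=1505499, p(64)=1741630, p(65)=2012558, p(66)=2323520, p(67)=2679689, p(68)=3087735, p(69)=3554345, p(70)=4087968, p(71)=4697205, p(72)=5392783, p(73)=6185689, p(74)=7089500, p(75)=8118264, p(76)=9289091, p(77)=10619863, p(78)=12132164, p(79)=13848650, p(80)=15796476, p(81)=18004327.
Final step: p(82) = p(81) + p(80) - p(77) - p(75) + p(70) + p(67) - p(60) - p(56) + p(47) + p(42) - p(31) - p(25) + p(12) + p(5)
= 18004327 + 15796476 - 10619863 - 8118264 + 4087968 + 2679689 - 966467 - 526823 + 124754 + 53174 - 6842 - 1958 + 77 + 7
= 20506255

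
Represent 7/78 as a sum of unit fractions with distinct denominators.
1/12 + 1/156

Greedy algorithm:
7/78: ceiling(78/7) = 12, use 1/12
1/156: ceiling(156/1) = 156, use 1/156
Result: 7/78 = 1/12 + 1/156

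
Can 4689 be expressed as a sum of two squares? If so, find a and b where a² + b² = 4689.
33² + 60² (a=33, b=60)

Factorization: 4689 = 3^2 × 521
By Fermat: n is sum of two squares iff every prime p ≡ 3 (mod 4) appears to even power.
All primes ≡ 3 (mod 4) appear to even power.
Search a = 0, 1, 2, … for 4689 - a² a perfect square: first hit at a = 33: 4689 - 1089 = 3600 = 60².
4689 = 33² + 60² = 1089 + 3600 ✓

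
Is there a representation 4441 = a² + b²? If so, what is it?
29² + 60² (a=29, b=60)

Factorization: 4441 = 4441
By Fermat: n is sum of two squares iff every prime p ≡ 3 (mod 4) appears to even power.
All primes ≡ 3 (mod 4) appear to even power.
Search a = 0, 1, 2, … for 4441 - a² a perfect square: first hit at a = 29: 4441 - 841 = 3600 = 60².
4441 = 29² + 60² = 841 + 3600 ✓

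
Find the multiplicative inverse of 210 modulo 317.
237

gcd(210, 317) = 1, so the inverse exists.
Extended Euclidean algorithm on (317, 210):
317 = 1 × 210 + 107  ⟹  107 = (1)·317 + (-1)·210
210 = 1 × 107 + 103  ⟹  103 = (-1)·317 + (2)·210
107 = 1 × 103 + 4  ⟹  4 = (2)·317 + (-3)·210
103 = 25 × 4 + 3  ⟹  3 = (-51)·317 + (77)·210
4 = 1 × 3 + 1  ⟹  1 = (53)·317 + (-80)·210
So (-80)·210 ≡ 1 (mod 317), i.e. 210^(-1) ≡ -80 ≡ 237 (mod 317).
Check: 210 × 237 = 49770 ≡ 1 (mod 317)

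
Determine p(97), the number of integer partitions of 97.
133230930

p(n) counts ways to write n as a sum of positive integers (order ignored).
Euler's pentagonal recurrence: p(k) = p(k-1) + p(k-2) - p(k-5) - p(k-7) + p(k-12) + p(k-15) - ... (offsets j(3j∓1)/2, signs ++--, p(0)=1, p(<0)=0).
DP table for k = 0..96: p(0)=1, p(1)=1, p(2)=2, p(3)=3, p(4)=5, p(5)=7, p(6)=11, p(7)=15, p(8)=22, p(9)=30, p(10)=42, p(11)=56, p(12)=77, p(13)=101, p(14)=135, p(15)=176, p(16)=231, p(17)=297, p(18)=385, p(19)=490, p(20)=627, p(21)=792, p(22)=1002, p(23)=1255, p(24)=1575, p(25)=1958, p(26)=2436, p(27)=3010, p(28)=3718, p(29)=4565, p(30)=5604, p(31)=6842, p(32)=8349, p(33)=10143, p(34)=12310, p(35)=14883, p(36)=17977, p(37)=21637, p(38)=26015, p(39)=31185, p(40)=37338, p(41)=44583, p(42)=53174, p(43)=63261, p(44)=75175, p(45)=89134, p(46)=105558, p(47)=124754, p(48)=147273, p(49)=173525, p(50)=204226, p(51)=239943, p(52)=281589, p(53)=329931, p(54)=386155, p(55)=451276, p(56)=526823, p(57)=614154, p(58)=715220, p(59)=831820, p(60)=966467, p(61)=1121505, p(62)=1300156, p(63)=1505499, p(64)=1741630, p(65)=2012558, p(66)=2323520, p(67)=2679689, p(68)=3087735, p(69)=3554345, p(70)=4087968, p(71)=4697205, p(72)=5392783, p(73)=6185689, p(74)=7089500, p(75)=8118264, p(76)=9289091, p(77)=10619863, p(78)=12132164, p(79)=13848650, p(80)=15796476, p(81)=18004327, p(82)=20506255, p(83)=23338469, p(84)=26543660, p(85)=30167357, p(86)=34262962, p(87)=38887673, p(88)=44108109, p(89)=49995925, p(90)=56634173, p(91)=64112359, p(92)=72533807, p(93)=82010177, p(94)=92669720, p(95)=104651419, p(96)=118114304.
Final step: p(97) = p(96) + p(95) - p(92) - p(90) + p(85) + p(82) - p(75) - p(71) + p(62) + p(57) - p(46) - p(40) + p(27) + p(20) - p(5)
= 118114304 + 104651419 - 72533807 - 56634173 + 30167357 + 20506255 - 8118264 - 4697205 + 1300156 + 614154 - 105558 - 37338 + 3010 + 627 - 7
= 133230930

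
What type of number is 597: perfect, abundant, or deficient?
deficient

Proper divisors of 597: sum = 1 + 3 + 199 = 203
Since 203 < 597, 597 is deficient.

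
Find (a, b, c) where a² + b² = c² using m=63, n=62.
(125, 7812, 7813)

Euclid's formula: a = m² - n², b = 2mn, c = m² + n²
m = 63, n = 62
a = 63² - 62² = 3969 - 3844 = 125
b = 2 × 63 × 62 = 7812
c = 63² + 62² = 3969 + 3844 = 7813
Verification: 125² + 7812² = 15625 + 61027344 = 61042969 = 7813² ✓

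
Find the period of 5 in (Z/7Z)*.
6

7 is prime, so ord(5) divides φ(7) = 6.
Divisors of 6: 1, 2, 3, 6.
Repeated squaring: 5^1 ≡ 5, 5^2 ≡ 4, 5^4 ≡ 2 (mod 7).
Test 5^d mod 7 for each divisor d in increasing order:
5^1 ≡ 5
5^2 ≡ 4
5^3 = 5^2·5^1 ≡ 6
5^6 = 5^4·5^2 ≡ 1  ← first divisor giving 1
The order is 6.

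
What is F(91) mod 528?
485

Matrix identity: Q^n = [[F_(n+1), F_n], [F_n, F_(n-1)]] with Q = [[1,1],[1,0]].
n = 91 = 1011011₂. Square-and-multiply, entries mod 528:
Q^1 = [[1,1],[1,0]]
Q^2 = (Q^1)² = [[2,1],[1,1]]
Q^5 = (Q^2)²·Q = [[8,5],[5,3]]
Q^11 = (Q^5)²·Q = [[144,89],[89,55]]
Q^22 = (Q^11)² = [[145,287],[287,386]]
Q^45 = (Q^22)²·Q = [[239,434],[434,333]]
Q^91 = (Q^45)²·Q = [[45,485],[485,88]]
F_91 mod 528 = Q^91[0][1] = 485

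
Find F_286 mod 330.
173

Matrix identity: Q^n = [[F_(n+1), F_n], [F_n, F_(n-1)]] with Q = [[1,1],[1,0]].
n = 286 = 100011110₂. Square-and-multiply, entries mod 330:
Q^1 = [[1,1],[1,0]]
Q^2 = (Q^1)² = [[2,1],[1,1]]
Q^4 = (Q^2)² = [[5,3],[3,2]]
Q^8 = (Q^4)² = [[34,21],[21,13]]
Q^17 = (Q^8)²·Q = [[274,277],[277,327]]
Q^35 = (Q^17)²·Q = [[162,5],[5,157]]
Q^71 = (Q^35)²·Q = [[144,199],[199,275]]
Q^143 = (Q^71)²·Q = [[168,277],[277,221]]
Q^286 = (Q^143)² = [[13,173],[173,170]]
F_286 mod 330 = Q^286[0][1] = 173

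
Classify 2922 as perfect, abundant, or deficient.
abundant

Proper divisors of 2922: sum = 1 + 2 + 3 + 6 + 487 + 974 + 1461 = 2934
Since 2934 > 2922, 2922 is abundant.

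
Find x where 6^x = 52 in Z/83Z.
55

Baby-step giant-step with step n = ⌈√83⌉ = 10.
Baby steps 6^j mod 83 (j:value) for j=0..9: 0:1, 1:6, 2:36, 3:50, 4:51, 5:57, 6:10, 7:60, 8:28, 9:2.
Giant-step multiplier: 6^(-10) ≡ 6^(82-10) = 6^72 ≡ 7 (mod 83).
Giant steps γ_i = 52·7^i mod 83: γ_0=52, γ_1=32, γ_2=58, γ_3=74, γ_4=20, γ_5=57 (in table at j=5).
x = i·n + j = 5·10 + 5 = 55.
Check: 6^55 ≡ 52 (mod 83).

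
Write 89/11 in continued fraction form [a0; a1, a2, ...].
[8; 11]

Euclidean algorithm steps:
89 = 8 × 11 + 1
11 = 11 × 1 + 0
Continued fraction: [8; 11]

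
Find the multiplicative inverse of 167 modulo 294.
125

gcd(167, 294) = 1, so the inverse exists.
Extended Euclidean algorithm on (294, 167):
294 = 1 × 167 + 127  ⟹  127 = (1)·294 + (-1)·167
167 = 1 × 127 + 40  ⟹  40 = (-1)·294 + (2)·167
127 = 3 × 40 + 7  ⟹  7 = (4)·294 + (-7)·167
40 = 5 × 7 + 5  ⟹  5 = (-21)·294 + (37)·167
7 = 1 × 5 + 2  ⟹  2 = (25)·294 + (-44)·167
5 = 2 × 2 + 1  ⟹  1 = (-71)·294 + (125)·167
So (125)·167 ≡ 1 (mod 294), i.e. 167^(-1) ≡ 125 (mod 294).
Check: 167 × 125 = 20875 ≡ 1 (mod 294)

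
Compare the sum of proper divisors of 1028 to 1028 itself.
deficient

Proper divisors of 1028: sum = 1 + 2 + 4 + 257 + 514 = 778
Since 778 < 1028, 1028 is deficient.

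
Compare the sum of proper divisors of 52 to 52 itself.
deficient

Proper divisors of 52: sum = 1 + 2 + 4 + 13 + 26 = 46
Since 46 < 52, 52 is deficient.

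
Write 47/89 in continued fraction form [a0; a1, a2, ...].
[0; 1, 1, 8, 2, 2]

Euclidean algorithm steps:
47 = 0 × 89 + 47
89 = 1 × 47 + 42
47 = 1 × 42 + 5
42 = 8 × 5 + 2
5 = 2 × 2 + 1
2 = 2 × 1 + 0
Continued fraction: [0; 1, 1, 8, 2, 2]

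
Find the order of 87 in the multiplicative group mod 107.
53

107 is prime, so ord(87) divides φ(107) = 106.
Divisors of 106: 1, 2, 53, 106.
Repeated squaring: 87^1 ≡ 87, 87^2 ≡ 79, 87^4 ≡ 35, 87^8 ≡ 48, 87^16 ≡ 57, 87^32 ≡ 39, 87^64 ≡ 23 (mod 107).
Test 87^d mod 107 for each divisor d in increasing order:
87^1 ≡ 87
87^2 ≡ 79
87^53 = 87^32·87^16·87^4·87^1 ≡ 1  ← first divisor giving 1
The order is 53.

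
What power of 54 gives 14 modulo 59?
37

Baby-step giant-step with step n = ⌈√59⌉ = 8.
Baby steps 54^j mod 59 (j:value) for j=0..7: 0:1, 1:54, 2:25, 3:52, 4:35, 5:2, 6:49, 7:50.
Giant-step multiplier: 54^(-8) ≡ 54^(58-8) = 54^50 ≡ 21 (mod 59).
Giant steps γ_i = 14·21^i mod 59: γ_0=14, γ_1=58, γ_2=38, γ_3=31, γ_4=2 (in table at j=5).
x = i·n + j = 4·8 + 5 = 37.
Check: 54^37 ≡ 14 (mod 59).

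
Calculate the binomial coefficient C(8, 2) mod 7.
0

Using Lucas' theorem:
Write n=8 and k=2 in base 7:
n in base 7: [1, 1]
k in base 7: [0, 2]
C(8,2) mod 7 = ∏ C(n_i, k_i) mod 7
Digit binomials (mod 7): C(1,0) = 1; C(1,2) = 0 (k_i > n_i)
Product: 1 × 0 = 0 ≡ 0 (mod 7)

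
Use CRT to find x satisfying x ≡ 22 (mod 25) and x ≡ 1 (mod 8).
97

Using Chinese Remainder Theorem:
M = 25 × 8 = 200
M1 = 8, M2 = 25
y1 = 8^(-1) mod 25 = 22
y2 = 25^(-1) mod 8 = 1
x = (22×8×22 + 1×25×1) mod 200 = 97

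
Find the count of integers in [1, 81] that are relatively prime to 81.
54

81 = 3^4
φ(n) = n × ∏(1 - 1/p) for each prime p dividing n
φ(81) = 81 × (1 - 1/3) = 54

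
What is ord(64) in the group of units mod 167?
83

167 is prime, so ord(64) divides φ(167) = 166.
Divisors of 166: 1, 2, 83, 166.
Repeated squaring: 64^1 ≡ 64, 64^2 ≡ 88, 64^4 ≡ 62, 64^8 ≡ 3, 64^16 ≡ 9, 64^32 ≡ 81, 64^64 ≡ 48, 64^128 ≡ 133 (mod 167).
Test 64^d mod 167 for each divisor d in increasing order:
64^1 ≡ 64
64^2 ≡ 88
64^83 = 64^64·64^16·64^2·64^1 ≡ 1  ← first divisor giving 1
The order is 83.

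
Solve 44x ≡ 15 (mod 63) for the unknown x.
x ≡ 39 (mod 63)

gcd(44, 63) = 1, which divides 15, so solutions exist.
Find 44^(-1) mod 63 by the extended Euclidean algorithm:
63 = 1 × 44 + 19  ⟹  19 = (1)·63 + (-1)·44
44 = 2 × 19 + 6  ⟹  6 = (-2)·63 + (3)·44
19 = 3 × 6 + 1  ⟹  1 = (7)·63 + (-10)·44
So (-10)·44 ≡ 1 (mod 63), i.e. 44^(-1) ≡ -10 ≡ 53 (mod 63).
x ≡ 53 × 15 = 795 ≡ 39 (mod 63).
Check: 44 × 39 = 1716 ≡ 15 (mod 63).
Unique solution: x ≡ 39 (mod 63)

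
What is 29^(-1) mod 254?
219

gcd(29, 254) = 1, so the inverse exists.
Extended Euclidean algorithm on (254, 29):
254 = 8 × 29 + 22  ⟹  22 = (1)·254 + (-8)·29
29 = 1 × 22 + 7  ⟹  7 = (-1)·254 + (9)·29
22 = 3 × 7 + 1  ⟹  1 = (4)·254 + (-35)·29
So (-35)·29 ≡ 1 (mod 254), i.e. 29^(-1) ≡ -35 ≡ 219 (mod 254).
Check: 29 × 219 = 6351 ≡ 1 (mod 254)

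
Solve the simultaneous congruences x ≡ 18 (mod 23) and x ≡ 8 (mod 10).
18

Using Chinese Remainder Theorem:
M = 23 × 10 = 230
M1 = 10, M2 = 23
y1 = 10^(-1) mod 23 = 7
y2 = 23^(-1) mod 10 = 7
x = (18×10×7 + 8×23×7) mod 230 = 18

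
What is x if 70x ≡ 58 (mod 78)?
x ≡ 22 (mod 39)

gcd(70, 78) = 2, which divides 58, so solutions exist.
Divide through by 2: 35x ≡ 29 (mod 39).
Find 35^(-1) mod 39 by the extended Euclidean algorithm:
39 = 1 × 35 + 4  ⟹  4 = (1)·39 + (-1)·35
35 = 8 × 4 + 3  ⟹  3 = (-8)·39 + (9)·35
4 = 1 × 3 + 1  ⟹  1 = (9)·39 + (-10)·35
So (-10)·35 ≡ 1 (mod 39), i.e. 35^(-1) ≡ -10 ≡ 29 (mod 39).
x ≡ 29 × 29 = 841 ≡ 22 (mod 39).
Check: 70 × 22 = 1540 ≡ 58 (mod 78).
x ≡ 22 (mod 39), giving 2 solutions mod 78.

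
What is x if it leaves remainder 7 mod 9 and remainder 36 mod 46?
358

Using Chinese Remainder Theorem:
M = 9 × 46 = 414
M1 = 46, M2 = 9
y1 = 46^(-1) mod 9 = 1
y2 = 9^(-1) mod 46 = 41
x = (7×46×1 + 36×9×41) mod 414 = 358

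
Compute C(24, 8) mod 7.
2

Using Lucas' theorem:
Write n=24 and k=8 in base 7:
n in base 7: [3, 3]
k in base 7: [1, 1]
C(24,8) mod 7 = ∏ C(n_i, k_i) mod 7
Digit binomials (mod 7): C(3,1) = 3; C(3,1) = 3
Product: 3 × 3 = 9 ≡ 2 (mod 7)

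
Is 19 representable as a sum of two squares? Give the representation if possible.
Not possible

Factorization: 19 = 19
By Fermat: n is sum of two squares iff every prime p ≡ 3 (mod 4) appears to even power.
Prime(s) ≡ 3 (mod 4) with odd exponent: [(19, 1)]
Therefore 19 cannot be expressed as a² + b².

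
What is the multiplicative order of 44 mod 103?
102

103 is prime, so ord(44) divides φ(103) = 102.
Divisors of 102: 1, 2, 3, 6, 17, 34, 51, 102.
Repeated squaring: 44^1 ≡ 44, 44^2 ≡ 82, 44^4 ≡ 29, 44^8 ≡ 17, 44^16 ≡ 83, 44^32 ≡ 91, 44^64 ≡ 41 (mod 103).
Test 44^d mod 103 for each divisor d in increasing order:
44^1 ≡ 44
44^2 ≡ 82
44^3 = 44^2·44^1 ≡ 3
44^6 = 44^4·44^2 ≡ 9
44^17 = 44^16·44^1 ≡ 47
44^34 = 44^32·44^2 ≡ 46
44^51 = 44^32·44^16·44^2·44^1 ≡ 102
44^102 = 44^64·44^32·44^4·44^2 ≡ 1  ← first divisor giving 1
The order is 102.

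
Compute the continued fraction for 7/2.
[3; 2]

Euclidean algorithm steps:
7 = 3 × 2 + 1
2 = 2 × 1 + 0
Continued fraction: [3; 2]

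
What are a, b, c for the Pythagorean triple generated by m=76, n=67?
(1287, 10184, 10265)

Euclid's formula: a = m² - n², b = 2mn, c = m² + n²
m = 76, n = 67
a = 76² - 67² = 5776 - 4489 = 1287
b = 2 × 76 × 67 = 10184
c = 76² + 67² = 5776 + 4489 = 10265
Verification: 1287² + 10184² = 1656369 + 103713856 = 105370225 = 10265² ✓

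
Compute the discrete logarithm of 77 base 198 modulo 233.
213

Baby-step giant-step with step n = ⌈√233⌉ = 16.
Baby steps 198^j mod 233 (j:value) for j=0..15: 0:1, 1:198, 2:60, 3:230, 4:105, 5:53, 6:9, 7:151, 8:74, 9:206, 10:13, 11:11, 12:81, 13:194, 14:200, 15:223.
Giant-step multiplier: 198^(-16) ≡ 198^(232-16) = 198^216 ≡ 2 (mod 233).
Giant steps γ_i = 77·2^i mod 233: γ_0=77, γ_1=154, γ_2=75, γ_3=150, γ_4=67, γ_5=134, γ_6=35, γ_7=70, γ_8=140, γ_9=47, γ_10=94, γ_11=188, γ_12=143, γ_13=53 (in table at j=5).
x = i·n + j = 13·16 + 5 = 213.
Check: 198^213 ≡ 77 (mod 233).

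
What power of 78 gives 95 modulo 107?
95

Baby-step giant-step with step n = ⌈√107⌉ = 11.
Baby steps 78^j mod 107 (j:value) for j=0..10: 0:1, 1:78, 2:92, 3:7, 4:11, 5:2, 6:49, 7:77, 8:14, 9:22, 10:4.
Giant-step multiplier: 78^(-11) ≡ 78^(106-11) = 78^95 ≡ 95 (mod 107).
Giant steps γ_i = 95·95^i mod 107: γ_0=95, γ_1=37, γ_2=91, γ_3=85, γ_4=50, γ_5=42, γ_6=31, γ_7=56, γ_8=77 (in table at j=7).
x = i·n + j = 8·11 + 7 = 95.
Check: 78^95 ≡ 95 (mod 107).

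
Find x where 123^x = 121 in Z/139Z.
38

Baby-step giant-step with step n = ⌈√139⌉ = 12.
Baby steps 123^j mod 139 (j:value) for j=0..11: 0:1, 1:123, 2:117, 3:74, 4:67, 5:40, 6:55, 7:93, 8:41, 9:39, 10:71, 11:115.
Giant-step multiplier: 123^(-12) ≡ 123^(138-12) = 123^126 ≡ 80 (mod 139).
Giant steps γ_i = 121·80^i mod 139: γ_0=121, γ_1=89, γ_2=31, γ_3=117 (in table at j=2).
x = i·n + j = 3·12 + 2 = 38.
Check: 123^38 ≡ 121 (mod 139).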